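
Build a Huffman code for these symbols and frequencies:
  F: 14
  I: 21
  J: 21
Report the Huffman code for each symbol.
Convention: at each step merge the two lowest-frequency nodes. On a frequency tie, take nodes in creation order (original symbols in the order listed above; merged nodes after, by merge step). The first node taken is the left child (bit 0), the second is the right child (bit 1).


Huffman tree construction:
Step 1: Merge F(14) + I(21) = 35
Step 2: Merge J(21) + (F+I)(35) = 56
Read each symbol's code off the tree from the root (left child = 0, right child = 1).

Codes:
  F: 10 (length 2)
  I: 11 (length 2)
  J: 0 (length 1)
Average code length: 91/56 = 1.6250 bits/symbol


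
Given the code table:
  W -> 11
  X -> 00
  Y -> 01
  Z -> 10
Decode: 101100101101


Decoding:
10 -> Z
11 -> W
00 -> X
10 -> Z
11 -> W
01 -> Y


Result: ZWXZWY


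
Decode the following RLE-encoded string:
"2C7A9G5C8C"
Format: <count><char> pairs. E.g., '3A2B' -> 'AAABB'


Expanding each <count><char> pair:
  2C -> 'CC'
  7A -> 'AAAAAAA'
  9G -> 'GGGGGGGGG'
  5C -> 'CCCCC'
  8C -> 'CCCCCCCC'

Decoded = CCAAAAAAAGGGGGGGGGCCCCCCCCCCCCC


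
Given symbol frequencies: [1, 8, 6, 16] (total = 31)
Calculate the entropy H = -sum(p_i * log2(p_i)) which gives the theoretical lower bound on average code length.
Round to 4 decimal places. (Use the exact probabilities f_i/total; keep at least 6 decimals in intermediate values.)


Per-symbol terms -p_i * log2(p_i) with p_i = f_i/31:
  p = 1/31 = 0.032258: log2(p) = -4.954196, -p*log2(p) = 0.159813
  p = 8/31 = 0.258065: log2(p) = -1.954196, -p*log2(p) = 0.504309
  p = 6/31 = 0.193548: log2(p) = -2.369234, -p*log2(p) = 0.458561
  p = 16/31 = 0.516129: log2(p) = -0.954196, -p*log2(p) = 0.492488
H = 0.159813 + 0.504309 + 0.458561 + 0.492488 = 1.615171

H = 1.6152 bits/symbol


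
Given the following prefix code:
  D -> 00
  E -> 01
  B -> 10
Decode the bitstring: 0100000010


Decoding step by step:
Bits 01 -> E
Bits 00 -> D
Bits 00 -> D
Bits 00 -> D
Bits 10 -> B


Decoded message: EDDDB


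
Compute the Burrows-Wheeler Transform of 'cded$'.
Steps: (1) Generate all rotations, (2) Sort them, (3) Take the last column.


Rotations (sorted):
  0: $cded -> last char: d
  1: cded$ -> last char: $
  2: d$cde -> last char: e
  3: ded$c -> last char: c
  4: ed$cd -> last char: d


BWT = d$ecd


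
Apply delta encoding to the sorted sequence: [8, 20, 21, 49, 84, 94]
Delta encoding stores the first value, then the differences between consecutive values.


First value: 8
Deltas:
  20 - 8 = 12
  21 - 20 = 1
  49 - 21 = 28
  84 - 49 = 35
  94 - 84 = 10


Delta encoded: [8, 12, 1, 28, 35, 10]


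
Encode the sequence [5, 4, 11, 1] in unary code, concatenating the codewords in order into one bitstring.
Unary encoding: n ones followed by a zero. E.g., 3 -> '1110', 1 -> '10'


Encode each number as n ones followed by a terminating 0:
  5 -> 111110 (6 bits)
  4 -> 11110 (5 bits)
  11 -> 111111111110 (12 bits)
  1 -> 10 (2 bits)
Total length = 6 + 5 + 12 + 2 = 25 bits.

Unary([5, 4, 11, 1]) = 1111101111011111111111010 (25 bits)


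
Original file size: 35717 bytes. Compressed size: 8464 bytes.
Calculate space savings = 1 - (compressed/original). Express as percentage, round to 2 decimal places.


ratio = compressed/original = 8464/35717 = 0.236974
savings = 1 - ratio = 1 - 0.236974 = 0.763026
as a percentage: 0.763026 * 100 = 76.3%

Space savings = 1 - 8464/35717 = 76.3%


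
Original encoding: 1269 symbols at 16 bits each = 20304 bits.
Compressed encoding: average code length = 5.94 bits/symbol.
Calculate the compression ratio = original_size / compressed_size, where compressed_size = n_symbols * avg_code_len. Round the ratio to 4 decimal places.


original_size = n_symbols * orig_bits = 1269 * 16 = 20304 bits
compressed_size = n_symbols * avg_code_len = 1269 * 5.94 = 7537.86 bits
ratio = original_size / compressed_size = 20304 / 7537.86 = 2.6936

Compression ratio = 2.6936


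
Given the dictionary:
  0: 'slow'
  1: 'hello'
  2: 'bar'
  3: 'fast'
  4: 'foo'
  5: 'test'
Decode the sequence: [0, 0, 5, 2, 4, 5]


Look up each index in the dictionary:
  0 -> 'slow'
  0 -> 'slow'
  5 -> 'test'
  2 -> 'bar'
  4 -> 'foo'
  5 -> 'test'

Decoded: "slow slow test bar foo test"


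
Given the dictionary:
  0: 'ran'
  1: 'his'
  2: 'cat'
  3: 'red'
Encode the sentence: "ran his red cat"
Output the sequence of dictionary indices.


Look up each word in the dictionary:
  'ran' -> 0
  'his' -> 1
  'red' -> 3
  'cat' -> 2

Encoded: [0, 1, 3, 2]


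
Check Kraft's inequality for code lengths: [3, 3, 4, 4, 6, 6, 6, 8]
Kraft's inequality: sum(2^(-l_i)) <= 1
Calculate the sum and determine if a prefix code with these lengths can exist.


Sum = 2^(-3) + 2^(-3) + 2^(-4) + 2^(-4) + 2^(-6) + 2^(-6) + 2^(-6) + 2^(-8)
    = 0.125 + 0.125 + 0.0625 + 0.0625 + 0.015625 + 0.015625 + 0.015625 + 0.00390625
    = 109/256 = 0.42578125
Since 0.42578125 <= 1, Kraft's inequality IS satisfied.
A prefix code with these lengths CAN exist.

Kraft sum = 0.42578125. Satisfied.


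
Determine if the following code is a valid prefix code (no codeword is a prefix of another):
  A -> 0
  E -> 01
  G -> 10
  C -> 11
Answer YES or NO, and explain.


Checking each pair (does one codeword prefix another?):
  A='0' vs E='01': prefix -- VIOLATION

NO -- this is NOT a valid prefix code. A (0) is a prefix of E (01).


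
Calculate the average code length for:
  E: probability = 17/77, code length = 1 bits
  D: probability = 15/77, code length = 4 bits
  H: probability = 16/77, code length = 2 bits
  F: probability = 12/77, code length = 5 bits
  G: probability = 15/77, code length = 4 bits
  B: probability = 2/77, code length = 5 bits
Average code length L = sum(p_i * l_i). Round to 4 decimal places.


Weighted contributions p_i * l_i:
  E: (17/77) * 1 = 17/77
  D: (15/77) * 4 = 60/77
  H: (16/77) * 2 = 32/77
  F: (12/77) * 5 = 60/77
  G: (15/77) * 4 = 60/77
  B: (2/77) * 5 = 10/77
Sum = (17 + 60 + 32 + 60 + 60 + 10)/77 = 239/77

L = 239/77 = 3.1039 bits/symbol


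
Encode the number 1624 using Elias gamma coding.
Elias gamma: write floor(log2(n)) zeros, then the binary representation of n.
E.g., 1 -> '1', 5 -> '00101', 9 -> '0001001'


num_bits = floor(log2(1624)) + 1 = 11
leading_zeros = num_bits - 1 = 10
binary(1624) = 11001011000

Elias gamma(1624) = '0000000000' + '11001011000' = 000000000011001011000 (21 bits)


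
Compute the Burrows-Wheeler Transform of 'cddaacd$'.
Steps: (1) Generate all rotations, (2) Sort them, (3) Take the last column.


Rotations (sorted):
  0: $cddaacd -> last char: d
  1: aacd$cdd -> last char: d
  2: acd$cdda -> last char: a
  3: cd$cddaa -> last char: a
  4: cddaacd$ -> last char: $
  5: d$cddaac -> last char: c
  6: daacd$cd -> last char: d
  7: ddaacd$c -> last char: c


BWT = ddaa$cdc


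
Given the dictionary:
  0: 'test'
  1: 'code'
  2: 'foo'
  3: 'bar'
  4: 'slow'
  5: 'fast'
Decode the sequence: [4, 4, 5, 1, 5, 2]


Look up each index in the dictionary:
  4 -> 'slow'
  4 -> 'slow'
  5 -> 'fast'
  1 -> 'code'
  5 -> 'fast'
  2 -> 'foo'

Decoded: "slow slow fast code fast foo"


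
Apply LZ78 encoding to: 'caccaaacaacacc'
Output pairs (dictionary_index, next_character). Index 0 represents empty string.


LZ78 encoding steps:
Dictionary: {0: ''}
Step 1: w='' (idx 0), next='c' -> output (0, 'c'), add 'c' as idx 1
Step 2: w='' (idx 0), next='a' -> output (0, 'a'), add 'a' as idx 2
Step 3: w='c' (idx 1), next='c' -> output (1, 'c'), add 'cc' as idx 3
Step 4: w='a' (idx 2), next='a' -> output (2, 'a'), add 'aa' as idx 4
Step 5: w='a' (idx 2), next='c' -> output (2, 'c'), add 'ac' as idx 5
Step 6: w='aa' (idx 4), next='c' -> output (4, 'c'), add 'aac' as idx 6
Step 7: w='ac' (idx 5), next='c' -> output (5, 'c'), add 'acc' as idx 7


Encoded: [(0, 'c'), (0, 'a'), (1, 'c'), (2, 'a'), (2, 'c'), (4, 'c'), (5, 'c')]


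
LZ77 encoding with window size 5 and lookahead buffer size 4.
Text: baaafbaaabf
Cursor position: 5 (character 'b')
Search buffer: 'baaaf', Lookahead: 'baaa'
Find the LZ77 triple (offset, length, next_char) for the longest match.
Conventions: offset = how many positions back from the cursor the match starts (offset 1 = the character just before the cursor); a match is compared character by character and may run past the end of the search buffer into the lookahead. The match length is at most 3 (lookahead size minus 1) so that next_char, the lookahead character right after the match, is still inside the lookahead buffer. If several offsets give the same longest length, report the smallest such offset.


Try each offset into the search buffer:
  offset=1 (pos 4, char 'f'): match length 0
  offset=2 (pos 3, char 'a'): match length 0
  offset=3 (pos 2, char 'a'): match length 0
  offset=4 (pos 1, char 'a'): match length 0
  offset=5 (pos 0, char 'b'): match length 3
Longest match has length 3 at offset 5.
next_char = character at position 5 + 3 = 8 -> 'a'

Best match: offset=5, length=3 (matching 'baa' starting at position 0)
LZ77 triple: (5, 3, 'a')


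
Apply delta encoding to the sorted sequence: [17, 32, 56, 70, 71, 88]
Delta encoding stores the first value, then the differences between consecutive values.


First value: 17
Deltas:
  32 - 17 = 15
  56 - 32 = 24
  70 - 56 = 14
  71 - 70 = 1
  88 - 71 = 17


Delta encoded: [17, 15, 24, 14, 1, 17]


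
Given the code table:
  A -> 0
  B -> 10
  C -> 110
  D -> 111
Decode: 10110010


Decoding:
10 -> B
110 -> C
0 -> A
10 -> B


Result: BCAB


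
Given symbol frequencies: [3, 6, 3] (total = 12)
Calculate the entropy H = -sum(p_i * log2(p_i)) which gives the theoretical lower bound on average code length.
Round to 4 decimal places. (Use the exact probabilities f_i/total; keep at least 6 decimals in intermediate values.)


Per-symbol terms -p_i * log2(p_i) with p_i = f_i/12:
  p = 3/12 = 0.250000: log2(p) = -2.000000, -p*log2(p) = 0.500000
  p = 6/12 = 0.500000: log2(p) = -1.000000, -p*log2(p) = 0.500000
  p = 3/12 = 0.250000: log2(p) = -2.000000, -p*log2(p) = 0.500000
H = 0.500000 + 0.500000 + 0.500000 = 1.500000

H = 1.5 bits/symbol


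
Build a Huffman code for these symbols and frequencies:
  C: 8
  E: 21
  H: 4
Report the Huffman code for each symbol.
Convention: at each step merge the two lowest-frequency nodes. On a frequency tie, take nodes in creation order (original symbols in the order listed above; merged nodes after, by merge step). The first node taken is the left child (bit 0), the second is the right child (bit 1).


Huffman tree construction:
Step 1: Merge H(4) + C(8) = 12
Step 2: Merge (H+C)(12) + E(21) = 33
Read each symbol's code off the tree from the root (left child = 0, right child = 1).

Codes:
  C: 01 (length 2)
  E: 1 (length 1)
  H: 00 (length 2)
Average code length: 45/33 = 1.3636 bits/symbol


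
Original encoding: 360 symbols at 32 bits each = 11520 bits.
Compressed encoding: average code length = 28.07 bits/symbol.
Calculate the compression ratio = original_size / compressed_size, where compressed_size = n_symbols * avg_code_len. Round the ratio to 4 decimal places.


original_size = n_symbols * orig_bits = 360 * 32 = 11520 bits
compressed_size = n_symbols * avg_code_len = 360 * 28.07 = 10105.2 bits
ratio = original_size / compressed_size = 11520 / 10105.2 = 1.14

Compression ratio = 1.14


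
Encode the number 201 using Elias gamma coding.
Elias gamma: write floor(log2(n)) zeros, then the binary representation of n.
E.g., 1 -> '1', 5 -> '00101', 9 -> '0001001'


num_bits = floor(log2(201)) + 1 = 8
leading_zeros = num_bits - 1 = 7
binary(201) = 11001001

Elias gamma(201) = '0000000' + '11001001' = 000000011001001 (15 bits)


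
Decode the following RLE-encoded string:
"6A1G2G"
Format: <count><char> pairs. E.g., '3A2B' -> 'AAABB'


Expanding each <count><char> pair:
  6A -> 'AAAAAA'
  1G -> 'G'
  2G -> 'GG'

Decoded = AAAAAAGGG


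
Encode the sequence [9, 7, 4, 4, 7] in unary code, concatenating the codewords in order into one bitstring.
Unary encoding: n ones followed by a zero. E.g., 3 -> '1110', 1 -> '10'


Encode each number as n ones followed by a terminating 0:
  9 -> 1111111110 (10 bits)
  7 -> 11111110 (8 bits)
  4 -> 11110 (5 bits)
  4 -> 11110 (5 bits)
  7 -> 11111110 (8 bits)
Total length = 10 + 8 + 5 + 5 + 8 = 36 bits.

Unary([9, 7, 4, 4, 7]) = 111111111011111110111101111011111110 (36 bits)


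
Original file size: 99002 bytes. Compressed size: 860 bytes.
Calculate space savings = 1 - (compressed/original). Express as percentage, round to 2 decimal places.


ratio = compressed/original = 860/99002 = 0.008687
savings = 1 - ratio = 1 - 0.008687 = 0.991313
as a percentage: 0.991313 * 100 = 99.13%

Space savings = 1 - 860/99002 = 99.13%


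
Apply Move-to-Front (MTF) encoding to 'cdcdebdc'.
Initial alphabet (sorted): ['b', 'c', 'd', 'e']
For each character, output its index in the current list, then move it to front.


MTF encoding:
'c': index 1 in ['b', 'c', 'd', 'e'] -> ['c', 'b', 'd', 'e']
'd': index 2 in ['c', 'b', 'd', 'e'] -> ['d', 'c', 'b', 'e']
'c': index 1 in ['d', 'c', 'b', 'e'] -> ['c', 'd', 'b', 'e']
'd': index 1 in ['c', 'd', 'b', 'e'] -> ['d', 'c', 'b', 'e']
'e': index 3 in ['d', 'c', 'b', 'e'] -> ['e', 'd', 'c', 'b']
'b': index 3 in ['e', 'd', 'c', 'b'] -> ['b', 'e', 'd', 'c']
'd': index 2 in ['b', 'e', 'd', 'c'] -> ['d', 'b', 'e', 'c']
'c': index 3 in ['d', 'b', 'e', 'c'] -> ['c', 'd', 'b', 'e']


Output: [1, 2, 1, 1, 3, 3, 2, 3]


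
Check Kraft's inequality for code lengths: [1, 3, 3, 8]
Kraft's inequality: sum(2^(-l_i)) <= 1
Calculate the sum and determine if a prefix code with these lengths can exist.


Sum = 2^(-1) + 2^(-3) + 2^(-3) + 2^(-8)
    = 0.5 + 0.125 + 0.125 + 0.00390625
    = 193/256 = 0.75390625
Since 0.75390625 <= 1, Kraft's inequality IS satisfied.
A prefix code with these lengths CAN exist.

Kraft sum = 0.75390625. Satisfied.


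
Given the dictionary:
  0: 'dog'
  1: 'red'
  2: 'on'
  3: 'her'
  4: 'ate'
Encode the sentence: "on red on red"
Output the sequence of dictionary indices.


Look up each word in the dictionary:
  'on' -> 2
  'red' -> 1
  'on' -> 2
  'red' -> 1

Encoded: [2, 1, 2, 1]


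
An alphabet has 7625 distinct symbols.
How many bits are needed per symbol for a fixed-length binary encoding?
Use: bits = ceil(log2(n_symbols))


log2(7625) = 12.8965
Bracket: 2^12 = 4096 < 7625 <= 2^13 = 8192
So ceil(log2(7625)) = 13

bits = ceil(log2(7625)) = ceil(12.8965) = 13 bits


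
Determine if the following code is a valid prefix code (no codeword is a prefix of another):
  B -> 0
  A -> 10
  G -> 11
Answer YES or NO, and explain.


Checking each pair (does one codeword prefix another?):
  B='0' vs A='10': no prefix
  B='0' vs G='11': no prefix
  A='10' vs B='0': no prefix
  A='10' vs G='11': no prefix
  G='11' vs B='0': no prefix
  G='11' vs A='10': no prefix
No violation found over all pairs.

YES -- this is a valid prefix code. No codeword is a prefix of any other codeword.


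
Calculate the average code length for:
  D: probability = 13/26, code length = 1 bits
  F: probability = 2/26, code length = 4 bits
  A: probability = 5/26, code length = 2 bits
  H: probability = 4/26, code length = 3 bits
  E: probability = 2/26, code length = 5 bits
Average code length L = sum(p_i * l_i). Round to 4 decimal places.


Weighted contributions p_i * l_i:
  D: (13/26) * 1 = 13/26
  F: (2/26) * 4 = 8/26
  A: (5/26) * 2 = 10/26
  H: (4/26) * 3 = 12/26
  E: (2/26) * 5 = 10/26
Sum = (13 + 8 + 10 + 12 + 10)/26 = 53/26

L = 53/26 = 2.0385 bits/symbol


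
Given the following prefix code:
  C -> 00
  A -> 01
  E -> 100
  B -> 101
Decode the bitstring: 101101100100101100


Decoding step by step:
Bits 101 -> B
Bits 101 -> B
Bits 100 -> E
Bits 100 -> E
Bits 101 -> B
Bits 100 -> E


Decoded message: BBEEBE


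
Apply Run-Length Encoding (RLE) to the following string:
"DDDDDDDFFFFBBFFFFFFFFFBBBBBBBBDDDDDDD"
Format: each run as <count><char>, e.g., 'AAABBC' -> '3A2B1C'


Scanning runs left to right:
  i=0: run of 'D' x 7 -> '7D'
  i=7: run of 'F' x 4 -> '4F'
  i=11: run of 'B' x 2 -> '2B'
  i=13: run of 'F' x 9 -> '9F'
  i=22: run of 'B' x 8 -> '8B'
  i=30: run of 'D' x 7 -> '7D'

RLE = 7D4F2B9F8B7D


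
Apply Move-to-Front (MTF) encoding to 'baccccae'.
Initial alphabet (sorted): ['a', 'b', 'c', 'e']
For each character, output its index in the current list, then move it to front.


MTF encoding:
'b': index 1 in ['a', 'b', 'c', 'e'] -> ['b', 'a', 'c', 'e']
'a': index 1 in ['b', 'a', 'c', 'e'] -> ['a', 'b', 'c', 'e']
'c': index 2 in ['a', 'b', 'c', 'e'] -> ['c', 'a', 'b', 'e']
'c': index 0 in ['c', 'a', 'b', 'e'] -> ['c', 'a', 'b', 'e']
'c': index 0 in ['c', 'a', 'b', 'e'] -> ['c', 'a', 'b', 'e']
'c': index 0 in ['c', 'a', 'b', 'e'] -> ['c', 'a', 'b', 'e']
'a': index 1 in ['c', 'a', 'b', 'e'] -> ['a', 'c', 'b', 'e']
'e': index 3 in ['a', 'c', 'b', 'e'] -> ['e', 'a', 'c', 'b']


Output: [1, 1, 2, 0, 0, 0, 1, 3]


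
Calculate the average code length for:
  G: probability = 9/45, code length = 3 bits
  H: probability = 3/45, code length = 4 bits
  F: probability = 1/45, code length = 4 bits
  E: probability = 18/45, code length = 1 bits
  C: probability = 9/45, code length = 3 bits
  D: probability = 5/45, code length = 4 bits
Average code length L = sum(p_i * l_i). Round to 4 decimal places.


Weighted contributions p_i * l_i:
  G: (9/45) * 3 = 27/45
  H: (3/45) * 4 = 12/45
  F: (1/45) * 4 = 4/45
  E: (18/45) * 1 = 18/45
  C: (9/45) * 3 = 27/45
  D: (5/45) * 4 = 20/45
Sum = (27 + 12 + 4 + 18 + 27 + 20)/45 = 108/45

L = 108/45 = 2.4000 bits/symbol


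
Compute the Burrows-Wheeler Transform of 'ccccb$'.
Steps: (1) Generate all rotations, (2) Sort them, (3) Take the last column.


Rotations (sorted):
  0: $ccccb -> last char: b
  1: b$cccc -> last char: c
  2: cb$ccc -> last char: c
  3: ccb$cc -> last char: c
  4: cccb$c -> last char: c
  5: ccccb$ -> last char: $


BWT = bcccc$


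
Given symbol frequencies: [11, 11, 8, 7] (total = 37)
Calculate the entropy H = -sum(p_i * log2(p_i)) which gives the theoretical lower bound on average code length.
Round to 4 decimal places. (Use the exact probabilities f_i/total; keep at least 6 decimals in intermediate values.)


Per-symbol terms -p_i * log2(p_i) with p_i = f_i/37:
  p = 11/37 = 0.297297: log2(p) = -1.750022, -p*log2(p) = 0.520277
  p = 11/37 = 0.297297: log2(p) = -1.750022, -p*log2(p) = 0.520277
  p = 8/37 = 0.216216: log2(p) = -2.209453, -p*log2(p) = 0.477720
  p = 7/37 = 0.189189: log2(p) = -2.402098, -p*log2(p) = 0.454451
H = 0.520277 + 0.520277 + 0.477720 + 0.454451 = 1.972725

H = 1.9727 bits/symbol


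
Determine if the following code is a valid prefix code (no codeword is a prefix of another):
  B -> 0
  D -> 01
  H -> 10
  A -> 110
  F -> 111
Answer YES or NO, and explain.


Checking each pair (does one codeword prefix another?):
  B='0' vs D='01': prefix -- VIOLATION

NO -- this is NOT a valid prefix code. B (0) is a prefix of D (01).


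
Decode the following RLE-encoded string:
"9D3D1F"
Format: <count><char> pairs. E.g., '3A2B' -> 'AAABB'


Expanding each <count><char> pair:
  9D -> 'DDDDDDDDD'
  3D -> 'DDD'
  1F -> 'F'

Decoded = DDDDDDDDDDDDF


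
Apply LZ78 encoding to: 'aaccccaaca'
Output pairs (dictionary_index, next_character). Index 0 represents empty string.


LZ78 encoding steps:
Dictionary: {0: ''}
Step 1: w='' (idx 0), next='a' -> output (0, 'a'), add 'a' as idx 1
Step 2: w='a' (idx 1), next='c' -> output (1, 'c'), add 'ac' as idx 2
Step 3: w='' (idx 0), next='c' -> output (0, 'c'), add 'c' as idx 3
Step 4: w='c' (idx 3), next='c' -> output (3, 'c'), add 'cc' as idx 4
Step 5: w='a' (idx 1), next='a' -> output (1, 'a'), add 'aa' as idx 5
Step 6: w='c' (idx 3), next='a' -> output (3, 'a'), add 'ca' as idx 6


Encoded: [(0, 'a'), (1, 'c'), (0, 'c'), (3, 'c'), (1, 'a'), (3, 'a')]


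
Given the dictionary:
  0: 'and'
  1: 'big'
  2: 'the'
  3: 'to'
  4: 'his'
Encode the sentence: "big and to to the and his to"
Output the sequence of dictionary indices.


Look up each word in the dictionary:
  'big' -> 1
  'and' -> 0
  'to' -> 3
  'to' -> 3
  'the' -> 2
  'and' -> 0
  'his' -> 4
  'to' -> 3

Encoded: [1, 0, 3, 3, 2, 0, 4, 3]


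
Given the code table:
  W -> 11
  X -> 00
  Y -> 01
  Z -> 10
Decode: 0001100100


Decoding:
00 -> X
01 -> Y
10 -> Z
01 -> Y
00 -> X


Result: XYZYX


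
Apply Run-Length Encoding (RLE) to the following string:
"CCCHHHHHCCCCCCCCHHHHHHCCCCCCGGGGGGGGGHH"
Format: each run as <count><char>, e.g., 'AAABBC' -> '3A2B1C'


Scanning runs left to right:
  i=0: run of 'C' x 3 -> '3C'
  i=3: run of 'H' x 5 -> '5H'
  i=8: run of 'C' x 8 -> '8C'
  i=16: run of 'H' x 6 -> '6H'
  i=22: run of 'C' x 6 -> '6C'
  i=28: run of 'G' x 9 -> '9G'
  i=37: run of 'H' x 2 -> '2H'

RLE = 3C5H8C6H6C9G2H


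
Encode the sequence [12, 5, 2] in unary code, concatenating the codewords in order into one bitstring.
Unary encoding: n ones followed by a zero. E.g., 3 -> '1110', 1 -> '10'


Encode each number as n ones followed by a terminating 0:
  12 -> 1111111111110 (13 bits)
  5 -> 111110 (6 bits)
  2 -> 110 (3 bits)
Total length = 13 + 6 + 3 = 22 bits.

Unary([12, 5, 2]) = 1111111111110111110110 (22 bits)


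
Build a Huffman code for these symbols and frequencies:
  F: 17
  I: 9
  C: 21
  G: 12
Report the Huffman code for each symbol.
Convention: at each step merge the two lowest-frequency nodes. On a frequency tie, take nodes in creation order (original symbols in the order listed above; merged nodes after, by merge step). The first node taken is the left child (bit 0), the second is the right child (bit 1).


Huffman tree construction:
Step 1: Merge I(9) + G(12) = 21
Step 2: Merge F(17) + C(21) = 38
Step 3: Merge (I+G)(21) + (F+C)(38) = 59
Read each symbol's code off the tree from the root (left child = 0, right child = 1).

Codes:
  F: 10 (length 2)
  I: 00 (length 2)
  C: 11 (length 2)
  G: 01 (length 2)
Average code length: 118/59 = 2.0000 bits/symbol


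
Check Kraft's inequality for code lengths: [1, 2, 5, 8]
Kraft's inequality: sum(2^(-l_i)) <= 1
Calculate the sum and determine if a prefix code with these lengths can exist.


Sum = 2^(-1) + 2^(-2) + 2^(-5) + 2^(-8)
    = 0.5 + 0.25 + 0.03125 + 0.00390625
    = 201/256 = 0.78515625
Since 0.78515625 <= 1, Kraft's inequality IS satisfied.
A prefix code with these lengths CAN exist.

Kraft sum = 0.78515625. Satisfied.


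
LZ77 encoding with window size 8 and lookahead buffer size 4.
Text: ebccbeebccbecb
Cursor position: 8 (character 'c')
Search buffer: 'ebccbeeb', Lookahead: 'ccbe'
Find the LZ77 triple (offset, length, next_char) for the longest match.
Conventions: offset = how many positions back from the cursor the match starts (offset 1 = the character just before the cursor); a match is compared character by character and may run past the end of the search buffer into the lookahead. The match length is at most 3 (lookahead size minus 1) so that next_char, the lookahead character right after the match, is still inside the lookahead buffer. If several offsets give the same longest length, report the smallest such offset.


Try each offset into the search buffer:
  offset=1 (pos 7, char 'b'): match length 0
  offset=2 (pos 6, char 'e'): match length 0
  offset=3 (pos 5, char 'e'): match length 0
  offset=4 (pos 4, char 'b'): match length 0
  offset=5 (pos 3, char 'c'): match length 1
  offset=6 (pos 2, char 'c'): match length 3
  offset=7 (pos 1, char 'b'): match length 0
  offset=8 (pos 0, char 'e'): match length 0
Longest match has length 3 at offset 6.
next_char = character at position 8 + 3 = 11 -> 'e'

Best match: offset=6, length=3 (matching 'ccb' starting at position 2)
LZ77 triple: (6, 3, 'e')


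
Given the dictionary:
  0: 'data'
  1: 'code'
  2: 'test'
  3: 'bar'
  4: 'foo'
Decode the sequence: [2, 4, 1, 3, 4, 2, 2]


Look up each index in the dictionary:
  2 -> 'test'
  4 -> 'foo'
  1 -> 'code'
  3 -> 'bar'
  4 -> 'foo'
  2 -> 'test'
  2 -> 'test'

Decoded: "test foo code bar foo test test"


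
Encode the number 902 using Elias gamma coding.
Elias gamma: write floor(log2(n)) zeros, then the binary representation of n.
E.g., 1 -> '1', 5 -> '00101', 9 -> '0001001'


num_bits = floor(log2(902)) + 1 = 10
leading_zeros = num_bits - 1 = 9
binary(902) = 1110000110

Elias gamma(902) = '000000000' + '1110000110' = 0000000001110000110 (19 bits)


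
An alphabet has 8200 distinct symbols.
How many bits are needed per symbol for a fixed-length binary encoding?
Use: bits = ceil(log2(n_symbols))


log2(8200) = 13.0014
Bracket: 2^13 = 8192 < 8200 <= 2^14 = 16384
So ceil(log2(8200)) = 14

bits = ceil(log2(8200)) = ceil(13.0014) = 14 bits


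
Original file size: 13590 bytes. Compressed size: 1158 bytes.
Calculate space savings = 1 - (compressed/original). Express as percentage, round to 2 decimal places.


ratio = compressed/original = 1158/13590 = 0.08521
savings = 1 - ratio = 1 - 0.08521 = 0.91479
as a percentage: 0.91479 * 100 = 91.48%

Space savings = 1 - 1158/13590 = 91.48%


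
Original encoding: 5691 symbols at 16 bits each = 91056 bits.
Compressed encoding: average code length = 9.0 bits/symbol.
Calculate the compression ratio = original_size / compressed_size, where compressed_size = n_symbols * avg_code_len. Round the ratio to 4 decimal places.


original_size = n_symbols * orig_bits = 5691 * 16 = 91056 bits
compressed_size = n_symbols * avg_code_len = 5691 * 9.0 = 51219.0 bits
ratio = original_size / compressed_size = 91056 / 51219.0 = 1.7778

Compression ratio = 1.7778


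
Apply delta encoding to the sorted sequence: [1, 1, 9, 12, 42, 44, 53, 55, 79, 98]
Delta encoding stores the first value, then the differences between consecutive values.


First value: 1
Deltas:
  1 - 1 = 0
  9 - 1 = 8
  12 - 9 = 3
  42 - 12 = 30
  44 - 42 = 2
  53 - 44 = 9
  55 - 53 = 2
  79 - 55 = 24
  98 - 79 = 19


Delta encoded: [1, 0, 8, 3, 30, 2, 9, 2, 24, 19]


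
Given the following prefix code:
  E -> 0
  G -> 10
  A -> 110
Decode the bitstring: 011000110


Decoding step by step:
Bits 0 -> E
Bits 110 -> A
Bits 0 -> E
Bits 0 -> E
Bits 110 -> A


Decoded message: EAEEA


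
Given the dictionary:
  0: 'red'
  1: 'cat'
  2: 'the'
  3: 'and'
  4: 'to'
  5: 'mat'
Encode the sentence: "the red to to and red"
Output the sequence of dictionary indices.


Look up each word in the dictionary:
  'the' -> 2
  'red' -> 0
  'to' -> 4
  'to' -> 4
  'and' -> 3
  'red' -> 0

Encoded: [2, 0, 4, 4, 3, 0]


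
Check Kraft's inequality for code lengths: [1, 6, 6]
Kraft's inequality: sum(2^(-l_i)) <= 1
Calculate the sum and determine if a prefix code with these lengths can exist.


Sum = 2^(-1) + 2^(-6) + 2^(-6)
    = 0.5 + 0.015625 + 0.015625
    = 34/64 = 0.53125
Since 0.53125 <= 1, Kraft's inequality IS satisfied.
A prefix code with these lengths CAN exist.

Kraft sum = 0.53125. Satisfied.


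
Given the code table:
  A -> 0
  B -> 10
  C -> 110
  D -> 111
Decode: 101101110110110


Decoding:
10 -> B
110 -> C
111 -> D
0 -> A
110 -> C
110 -> C


Result: BCDACC


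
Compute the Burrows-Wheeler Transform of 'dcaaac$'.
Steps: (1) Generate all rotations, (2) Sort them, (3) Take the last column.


Rotations (sorted):
  0: $dcaaac -> last char: c
  1: aaac$dc -> last char: c
  2: aac$dca -> last char: a
  3: ac$dcaa -> last char: a
  4: c$dcaaa -> last char: a
  5: caaac$d -> last char: d
  6: dcaaac$ -> last char: $


BWT = ccaaad$


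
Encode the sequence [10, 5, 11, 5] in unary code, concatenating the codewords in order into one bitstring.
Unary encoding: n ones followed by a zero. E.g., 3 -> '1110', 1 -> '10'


Encode each number as n ones followed by a terminating 0:
  10 -> 11111111110 (11 bits)
  5 -> 111110 (6 bits)
  11 -> 111111111110 (12 bits)
  5 -> 111110 (6 bits)
Total length = 11 + 6 + 12 + 6 = 35 bits.

Unary([10, 5, 11, 5]) = 11111111110111110111111111110111110 (35 bits)


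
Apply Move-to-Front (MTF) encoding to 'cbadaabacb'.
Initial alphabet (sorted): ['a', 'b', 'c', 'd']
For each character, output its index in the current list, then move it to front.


MTF encoding:
'c': index 2 in ['a', 'b', 'c', 'd'] -> ['c', 'a', 'b', 'd']
'b': index 2 in ['c', 'a', 'b', 'd'] -> ['b', 'c', 'a', 'd']
'a': index 2 in ['b', 'c', 'a', 'd'] -> ['a', 'b', 'c', 'd']
'd': index 3 in ['a', 'b', 'c', 'd'] -> ['d', 'a', 'b', 'c']
'a': index 1 in ['d', 'a', 'b', 'c'] -> ['a', 'd', 'b', 'c']
'a': index 0 in ['a', 'd', 'b', 'c'] -> ['a', 'd', 'b', 'c']
'b': index 2 in ['a', 'd', 'b', 'c'] -> ['b', 'a', 'd', 'c']
'a': index 1 in ['b', 'a', 'd', 'c'] -> ['a', 'b', 'd', 'c']
'c': index 3 in ['a', 'b', 'd', 'c'] -> ['c', 'a', 'b', 'd']
'b': index 2 in ['c', 'a', 'b', 'd'] -> ['b', 'c', 'a', 'd']


Output: [2, 2, 2, 3, 1, 0, 2, 1, 3, 2]


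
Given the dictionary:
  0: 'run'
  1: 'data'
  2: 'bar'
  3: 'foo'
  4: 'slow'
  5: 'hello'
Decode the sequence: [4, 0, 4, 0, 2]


Look up each index in the dictionary:
  4 -> 'slow'
  0 -> 'run'
  4 -> 'slow'
  0 -> 'run'
  2 -> 'bar'

Decoded: "slow run slow run bar"


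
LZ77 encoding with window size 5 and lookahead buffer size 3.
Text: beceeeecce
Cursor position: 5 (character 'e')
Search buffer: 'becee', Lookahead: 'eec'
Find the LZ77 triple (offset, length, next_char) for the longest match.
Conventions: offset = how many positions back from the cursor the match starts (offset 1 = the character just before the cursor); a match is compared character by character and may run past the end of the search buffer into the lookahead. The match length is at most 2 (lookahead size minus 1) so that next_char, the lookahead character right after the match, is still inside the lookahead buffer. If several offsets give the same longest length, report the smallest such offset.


Try each offset into the search buffer:
  offset=1 (pos 4, char 'e'): match length 2
  offset=2 (pos 3, char 'e'): match length 2
  offset=3 (pos 2, char 'c'): match length 0
  offset=4 (pos 1, char 'e'): match length 1
  offset=5 (pos 0, char 'b'): match length 0
Longest match has length 2, found at offsets 1, 2; take the smallest, offset 1.
next_char = character at position 5 + 2 = 7 -> 'c'

Best match: offset=1, length=2 (matching 'ee' starting at position 4)
LZ77 triple: (1, 2, 'c')


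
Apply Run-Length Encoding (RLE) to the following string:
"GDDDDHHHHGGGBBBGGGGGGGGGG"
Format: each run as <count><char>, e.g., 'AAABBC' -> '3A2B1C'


Scanning runs left to right:
  i=0: run of 'G' x 1 -> '1G'
  i=1: run of 'D' x 4 -> '4D'
  i=5: run of 'H' x 4 -> '4H'
  i=9: run of 'G' x 3 -> '3G'
  i=12: run of 'B' x 3 -> '3B'
  i=15: run of 'G' x 10 -> '10G'

RLE = 1G4D4H3G3B10G


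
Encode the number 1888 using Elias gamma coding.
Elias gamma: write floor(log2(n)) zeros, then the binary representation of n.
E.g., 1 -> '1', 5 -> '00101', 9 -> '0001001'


num_bits = floor(log2(1888)) + 1 = 11
leading_zeros = num_bits - 1 = 10
binary(1888) = 11101100000

Elias gamma(1888) = '0000000000' + '11101100000' = 000000000011101100000 (21 bits)


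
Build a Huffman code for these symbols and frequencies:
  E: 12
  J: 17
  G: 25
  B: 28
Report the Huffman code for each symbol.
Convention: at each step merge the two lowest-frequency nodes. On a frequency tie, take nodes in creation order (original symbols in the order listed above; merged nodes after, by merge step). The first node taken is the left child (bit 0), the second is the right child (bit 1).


Huffman tree construction:
Step 1: Merge E(12) + J(17) = 29
Step 2: Merge G(25) + B(28) = 53
Step 3: Merge (E+J)(29) + (G+B)(53) = 82
Read each symbol's code off the tree from the root (left child = 0, right child = 1).

Codes:
  E: 00 (length 2)
  J: 01 (length 2)
  G: 10 (length 2)
  B: 11 (length 2)
Average code length: 164/82 = 2.0000 bits/symbol


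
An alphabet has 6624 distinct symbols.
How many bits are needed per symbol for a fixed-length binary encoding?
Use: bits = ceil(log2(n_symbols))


log2(6624) = 12.6935
Bracket: 2^12 = 4096 < 6624 <= 2^13 = 8192
So ceil(log2(6624)) = 13

bits = ceil(log2(6624)) = ceil(12.6935) = 13 bits


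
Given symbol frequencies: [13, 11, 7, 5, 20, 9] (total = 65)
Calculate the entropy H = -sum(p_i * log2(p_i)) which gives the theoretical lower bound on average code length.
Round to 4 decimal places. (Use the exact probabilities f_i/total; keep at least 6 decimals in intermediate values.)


Per-symbol terms -p_i * log2(p_i) with p_i = f_i/65:
  p = 13/65 = 0.200000: log2(p) = -2.321928, -p*log2(p) = 0.464386
  p = 11/65 = 0.169231: log2(p) = -2.562936, -p*log2(p) = 0.433728
  p = 7/65 = 0.107692: log2(p) = -3.215013, -p*log2(p) = 0.346232
  p = 5/65 = 0.076923: log2(p) = -3.700440, -p*log2(p) = 0.284649
  p = 20/65 = 0.307692: log2(p) = -1.700440, -p*log2(p) = 0.523212
  p = 9/65 = 0.138462: log2(p) = -2.852443, -p*log2(p) = 0.394954
H = 0.464386 + 0.433728 + 0.346232 + 0.284649 + 0.523212 + 0.394954 = 2.447161

H = 2.4472 bits/symbol


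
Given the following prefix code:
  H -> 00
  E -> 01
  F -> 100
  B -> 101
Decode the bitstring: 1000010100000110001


Decoding step by step:
Bits 100 -> F
Bits 00 -> H
Bits 101 -> B
Bits 00 -> H
Bits 00 -> H
Bits 01 -> E
Bits 100 -> F
Bits 01 -> E


Decoded message: FHBHHEFE


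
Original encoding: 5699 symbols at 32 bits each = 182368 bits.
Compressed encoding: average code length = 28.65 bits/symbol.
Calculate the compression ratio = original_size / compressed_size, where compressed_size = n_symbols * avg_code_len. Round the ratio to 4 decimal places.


original_size = n_symbols * orig_bits = 5699 * 32 = 182368 bits
compressed_size = n_symbols * avg_code_len = 5699 * 28.65 = 163276.35 bits
ratio = original_size / compressed_size = 182368 / 163276.35 = 1.1169

Compression ratio = 1.1169


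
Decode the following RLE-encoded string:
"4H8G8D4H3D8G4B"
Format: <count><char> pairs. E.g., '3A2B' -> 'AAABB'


Expanding each <count><char> pair:
  4H -> 'HHHH'
  8G -> 'GGGGGGGG'
  8D -> 'DDDDDDDD'
  4H -> 'HHHH'
  3D -> 'DDD'
  8G -> 'GGGGGGGG'
  4B -> 'BBBB'

Decoded = HHHHGGGGGGGGDDDDDDDDHHHHDDDGGGGGGGGBBBB


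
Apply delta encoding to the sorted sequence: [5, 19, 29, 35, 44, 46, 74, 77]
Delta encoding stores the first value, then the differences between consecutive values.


First value: 5
Deltas:
  19 - 5 = 14
  29 - 19 = 10
  35 - 29 = 6
  44 - 35 = 9
  46 - 44 = 2
  74 - 46 = 28
  77 - 74 = 3


Delta encoded: [5, 14, 10, 6, 9, 2, 28, 3]


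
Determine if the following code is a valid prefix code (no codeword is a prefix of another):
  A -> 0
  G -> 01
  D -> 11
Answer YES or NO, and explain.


Checking each pair (does one codeword prefix another?):
  A='0' vs G='01': prefix -- VIOLATION

NO -- this is NOT a valid prefix code. A (0) is a prefix of G (01).


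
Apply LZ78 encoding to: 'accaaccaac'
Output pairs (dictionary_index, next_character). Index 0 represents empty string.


LZ78 encoding steps:
Dictionary: {0: ''}
Step 1: w='' (idx 0), next='a' -> output (0, 'a'), add 'a' as idx 1
Step 2: w='' (idx 0), next='c' -> output (0, 'c'), add 'c' as idx 2
Step 3: w='c' (idx 2), next='a' -> output (2, 'a'), add 'ca' as idx 3
Step 4: w='a' (idx 1), next='c' -> output (1, 'c'), add 'ac' as idx 4
Step 5: w='ca' (idx 3), next='a' -> output (3, 'a'), add 'caa' as idx 5
Step 6: w='c' (idx 2), end of input -> output (2, '')


Encoded: [(0, 'a'), (0, 'c'), (2, 'a'), (1, 'c'), (3, 'a'), (2, '')]


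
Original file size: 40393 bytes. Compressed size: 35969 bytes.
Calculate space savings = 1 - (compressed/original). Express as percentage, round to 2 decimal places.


ratio = compressed/original = 35969/40393 = 0.890476
savings = 1 - ratio = 1 - 0.890476 = 0.109524
as a percentage: 0.109524 * 100 = 10.95%

Space savings = 1 - 35969/40393 = 10.95%


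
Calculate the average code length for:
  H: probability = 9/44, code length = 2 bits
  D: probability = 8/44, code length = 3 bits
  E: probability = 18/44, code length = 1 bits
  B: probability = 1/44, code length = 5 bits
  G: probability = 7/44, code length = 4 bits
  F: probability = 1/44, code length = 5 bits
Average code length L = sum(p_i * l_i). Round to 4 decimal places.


Weighted contributions p_i * l_i:
  H: (9/44) * 2 = 18/44
  D: (8/44) * 3 = 24/44
  E: (18/44) * 1 = 18/44
  B: (1/44) * 5 = 5/44
  G: (7/44) * 4 = 28/44
  F: (1/44) * 5 = 5/44
Sum = (18 + 24 + 18 + 5 + 28 + 5)/44 = 98/44

L = 98/44 = 2.2273 bits/symbol


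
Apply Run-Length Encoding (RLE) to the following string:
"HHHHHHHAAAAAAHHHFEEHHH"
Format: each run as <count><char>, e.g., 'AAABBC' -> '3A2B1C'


Scanning runs left to right:
  i=0: run of 'H' x 7 -> '7H'
  i=7: run of 'A' x 6 -> '6A'
  i=13: run of 'H' x 3 -> '3H'
  i=16: run of 'F' x 1 -> '1F'
  i=17: run of 'E' x 2 -> '2E'
  i=19: run of 'H' x 3 -> '3H'

RLE = 7H6A3H1F2E3H


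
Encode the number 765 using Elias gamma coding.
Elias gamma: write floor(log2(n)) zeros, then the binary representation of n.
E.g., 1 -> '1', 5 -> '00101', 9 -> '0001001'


num_bits = floor(log2(765)) + 1 = 10
leading_zeros = num_bits - 1 = 9
binary(765) = 1011111101

Elias gamma(765) = '000000000' + '1011111101' = 0000000001011111101 (19 bits)


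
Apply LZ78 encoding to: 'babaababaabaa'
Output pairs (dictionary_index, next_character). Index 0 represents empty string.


LZ78 encoding steps:
Dictionary: {0: ''}
Step 1: w='' (idx 0), next='b' -> output (0, 'b'), add 'b' as idx 1
Step 2: w='' (idx 0), next='a' -> output (0, 'a'), add 'a' as idx 2
Step 3: w='b' (idx 1), next='a' -> output (1, 'a'), add 'ba' as idx 3
Step 4: w='a' (idx 2), next='b' -> output (2, 'b'), add 'ab' as idx 4
Step 5: w='ab' (idx 4), next='a' -> output (4, 'a'), add 'aba' as idx 5
Step 6: w='aba' (idx 5), next='a' -> output (5, 'a'), add 'abaa' as idx 6


Encoded: [(0, 'b'), (0, 'a'), (1, 'a'), (2, 'b'), (4, 'a'), (5, 'a')]


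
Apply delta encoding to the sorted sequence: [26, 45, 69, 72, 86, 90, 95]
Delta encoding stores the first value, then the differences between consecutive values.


First value: 26
Deltas:
  45 - 26 = 19
  69 - 45 = 24
  72 - 69 = 3
  86 - 72 = 14
  90 - 86 = 4
  95 - 90 = 5


Delta encoded: [26, 19, 24, 3, 14, 4, 5]


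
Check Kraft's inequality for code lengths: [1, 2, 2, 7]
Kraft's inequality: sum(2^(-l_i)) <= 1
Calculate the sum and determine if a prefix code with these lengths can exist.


Sum = 2^(-1) + 2^(-2) + 2^(-2) + 2^(-7)
    = 0.5 + 0.25 + 0.25 + 0.0078125
    = 129/128 = 1.0078125
Since 1.0078125 > 1, Kraft's inequality is NOT satisfied.
A prefix code with these lengths CANNOT exist.

Kraft sum = 1.0078125. Not satisfied.


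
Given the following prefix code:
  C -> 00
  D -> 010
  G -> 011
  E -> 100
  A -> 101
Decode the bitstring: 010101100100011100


Decoding step by step:
Bits 010 -> D
Bits 101 -> A
Bits 100 -> E
Bits 100 -> E
Bits 011 -> G
Bits 100 -> E


Decoded message: DAEEGE


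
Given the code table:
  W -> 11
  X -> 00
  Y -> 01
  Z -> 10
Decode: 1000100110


Decoding:
10 -> Z
00 -> X
10 -> Z
01 -> Y
10 -> Z


Result: ZXZYZ


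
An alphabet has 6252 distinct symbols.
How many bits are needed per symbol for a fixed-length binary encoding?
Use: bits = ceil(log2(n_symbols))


log2(6252) = 12.6101
Bracket: 2^12 = 4096 < 6252 <= 2^13 = 8192
So ceil(log2(6252)) = 13

bits = ceil(log2(6252)) = ceil(12.6101) = 13 bits


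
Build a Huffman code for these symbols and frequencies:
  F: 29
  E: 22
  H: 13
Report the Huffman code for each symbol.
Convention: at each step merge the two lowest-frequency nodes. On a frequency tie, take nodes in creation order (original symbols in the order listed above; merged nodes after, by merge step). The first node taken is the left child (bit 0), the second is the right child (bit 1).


Huffman tree construction:
Step 1: Merge H(13) + E(22) = 35
Step 2: Merge F(29) + (H+E)(35) = 64
Read each symbol's code off the tree from the root (left child = 0, right child = 1).

Codes:
  F: 0 (length 1)
  E: 11 (length 2)
  H: 10 (length 2)
Average code length: 99/64 = 1.5469 bits/symbol


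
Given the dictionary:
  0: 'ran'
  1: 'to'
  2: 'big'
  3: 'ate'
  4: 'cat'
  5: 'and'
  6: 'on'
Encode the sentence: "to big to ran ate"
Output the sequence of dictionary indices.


Look up each word in the dictionary:
  'to' -> 1
  'big' -> 2
  'to' -> 1
  'ran' -> 0
  'ate' -> 3

Encoded: [1, 2, 1, 0, 3]
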